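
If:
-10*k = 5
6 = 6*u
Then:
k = -1/2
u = 1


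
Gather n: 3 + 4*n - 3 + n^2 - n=n^2 + 3*n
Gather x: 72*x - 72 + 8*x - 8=80*x - 80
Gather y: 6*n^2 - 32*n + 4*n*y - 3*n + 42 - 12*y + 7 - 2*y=6*n^2 - 35*n + y*(4*n - 14) + 49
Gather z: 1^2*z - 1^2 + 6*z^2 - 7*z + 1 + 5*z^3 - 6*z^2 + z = 5*z^3 - 5*z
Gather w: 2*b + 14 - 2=2*b + 12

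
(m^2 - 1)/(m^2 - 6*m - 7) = (m - 1)/(m - 7)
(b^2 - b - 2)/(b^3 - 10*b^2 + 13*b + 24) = (b - 2)/(b^2 - 11*b + 24)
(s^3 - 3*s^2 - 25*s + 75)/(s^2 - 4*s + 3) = (s^2 - 25)/(s - 1)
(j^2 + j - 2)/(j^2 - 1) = (j + 2)/(j + 1)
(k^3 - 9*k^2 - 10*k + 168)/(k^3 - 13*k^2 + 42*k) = (k + 4)/k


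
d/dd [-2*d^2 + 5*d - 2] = 5 - 4*d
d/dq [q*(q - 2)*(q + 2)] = 3*q^2 - 4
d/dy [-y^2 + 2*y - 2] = 2 - 2*y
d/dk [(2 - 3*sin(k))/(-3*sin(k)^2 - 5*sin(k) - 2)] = (-9*sin(k)^2 + 12*sin(k) + 16)*cos(k)/((sin(k) + 1)^2*(3*sin(k) + 2)^2)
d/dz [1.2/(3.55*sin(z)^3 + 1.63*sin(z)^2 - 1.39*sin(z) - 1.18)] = (-12.78*sin(z)^2 - 3.912*sin(z) + 1.668)*cos(z)/(3.55*sin(z)^3 + 1.63*sin(z)^2 - 1.39*sin(z) - 1.18)^2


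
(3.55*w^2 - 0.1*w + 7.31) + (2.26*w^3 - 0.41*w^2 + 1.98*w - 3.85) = 2.26*w^3 + 3.14*w^2 + 1.88*w + 3.46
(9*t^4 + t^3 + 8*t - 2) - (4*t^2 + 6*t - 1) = 9*t^4 + t^3 - 4*t^2 + 2*t - 1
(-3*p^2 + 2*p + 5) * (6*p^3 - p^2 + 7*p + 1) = -18*p^5 + 15*p^4 + 7*p^3 + 6*p^2 + 37*p + 5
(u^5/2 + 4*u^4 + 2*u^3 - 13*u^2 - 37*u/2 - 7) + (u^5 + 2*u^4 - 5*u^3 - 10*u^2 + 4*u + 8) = 3*u^5/2 + 6*u^4 - 3*u^3 - 23*u^2 - 29*u/2 + 1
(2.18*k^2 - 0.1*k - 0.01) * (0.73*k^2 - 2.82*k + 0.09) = 1.5914*k^4 - 6.2206*k^3 + 0.4709*k^2 + 0.0192*k - 0.0009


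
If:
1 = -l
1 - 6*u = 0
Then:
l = -1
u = 1/6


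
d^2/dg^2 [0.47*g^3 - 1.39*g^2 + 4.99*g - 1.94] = 2.82*g - 2.78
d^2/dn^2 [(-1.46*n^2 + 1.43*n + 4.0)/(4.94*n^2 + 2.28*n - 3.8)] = (5.6843418860808e-14*n^4 + 102.68284*n^3 + 421.24368*n^2 + 431.38056*n + 174.37744)/(120.553784*n^6 + 166.920624*n^5 - 201.160752*n^4 - 244.948608*n^3 + 154.73904*n^2 + 98.7696*n - 54.872)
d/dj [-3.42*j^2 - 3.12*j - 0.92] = -6.84*j - 3.12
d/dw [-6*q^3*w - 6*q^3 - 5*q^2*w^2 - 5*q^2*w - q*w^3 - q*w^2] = q*(-6*q^2 - 10*q*w - 5*q - 3*w^2 - 2*w)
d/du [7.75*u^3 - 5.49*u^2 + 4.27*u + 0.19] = 23.25*u^2 - 10.98*u + 4.27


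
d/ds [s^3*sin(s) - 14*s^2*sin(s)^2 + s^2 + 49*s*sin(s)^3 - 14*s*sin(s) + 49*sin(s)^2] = s^3*cos(s) + 3*s^2*sin(s) - 14*s^2*sin(2*s) + 147*s*sin(s)^2*cos(s) - 28*s*sin(s)^2 - 14*s*cos(s) + 2*s + 49*sin(s)^3 - 14*sin(s) + 49*sin(2*s)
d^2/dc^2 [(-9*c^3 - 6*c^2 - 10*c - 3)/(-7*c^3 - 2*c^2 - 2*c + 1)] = 4*(84*c^6 + 546*c^5 + 714*c^4 + 280*c^3 + 282*c^2 + 93*c + 22)/(343*c^9 + 294*c^8 + 378*c^7 + 29*c^6 + 24*c^5 - 72*c^4 + 5*c^3 - 6*c^2 + 6*c - 1)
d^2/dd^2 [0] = 0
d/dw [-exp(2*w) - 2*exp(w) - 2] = -2*(exp(w) + 1)*exp(w)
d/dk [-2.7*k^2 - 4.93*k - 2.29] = -5.4*k - 4.93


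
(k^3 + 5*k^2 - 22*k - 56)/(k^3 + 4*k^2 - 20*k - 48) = (k + 7)/(k + 6)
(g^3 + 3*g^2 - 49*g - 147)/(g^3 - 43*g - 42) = (g^2 + 10*g + 21)/(g^2 + 7*g + 6)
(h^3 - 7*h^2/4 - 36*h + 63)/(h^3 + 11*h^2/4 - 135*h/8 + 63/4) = 2*(h - 6)/(2*h - 3)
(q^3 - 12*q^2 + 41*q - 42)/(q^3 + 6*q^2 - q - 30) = (q^2 - 10*q + 21)/(q^2 + 8*q + 15)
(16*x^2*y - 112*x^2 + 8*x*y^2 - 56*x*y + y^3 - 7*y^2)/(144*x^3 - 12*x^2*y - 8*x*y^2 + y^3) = (4*x*y - 28*x + y^2 - 7*y)/(36*x^2 - 12*x*y + y^2)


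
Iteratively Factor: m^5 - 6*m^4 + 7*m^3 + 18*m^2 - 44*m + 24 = (m + 2)*(m^4 - 8*m^3 + 23*m^2 - 28*m + 12) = (m - 2)*(m + 2)*(m^3 - 6*m^2 + 11*m - 6) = (m - 2)^2*(m + 2)*(m^2 - 4*m + 3) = (m - 2)^2*(m - 1)*(m + 2)*(m - 3)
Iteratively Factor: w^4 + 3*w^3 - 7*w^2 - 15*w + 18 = (w - 2)*(w^3 + 5*w^2 + 3*w - 9) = (w - 2)*(w - 1)*(w^2 + 6*w + 9) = (w - 2)*(w - 1)*(w + 3)*(w + 3)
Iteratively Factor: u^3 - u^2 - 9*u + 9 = (u + 3)*(u^2 - 4*u + 3) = (u - 1)*(u + 3)*(u - 3)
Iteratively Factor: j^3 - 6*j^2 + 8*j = (j)*(j^2 - 6*j + 8) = j*(j - 4)*(j - 2)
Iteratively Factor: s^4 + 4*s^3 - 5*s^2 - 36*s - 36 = (s + 2)*(s^3 + 2*s^2 - 9*s - 18) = (s + 2)^2*(s^2 - 9) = (s + 2)^2*(s + 3)*(s - 3)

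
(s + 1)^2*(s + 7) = s^3 + 9*s^2 + 15*s + 7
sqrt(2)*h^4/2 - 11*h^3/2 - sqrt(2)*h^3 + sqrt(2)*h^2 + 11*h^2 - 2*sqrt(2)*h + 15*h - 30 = (h - 2)*(h - 5*sqrt(2))*(h - 3*sqrt(2)/2)*(sqrt(2)*h/2 + 1)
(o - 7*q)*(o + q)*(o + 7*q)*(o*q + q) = o^4*q + o^3*q^2 + o^3*q - 49*o^2*q^3 + o^2*q^2 - 49*o*q^4 - 49*o*q^3 - 49*q^4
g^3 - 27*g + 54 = (g - 3)^2*(g + 6)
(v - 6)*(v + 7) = v^2 + v - 42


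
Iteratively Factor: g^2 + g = (g)*(g + 1)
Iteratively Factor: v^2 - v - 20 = (v - 5)*(v + 4)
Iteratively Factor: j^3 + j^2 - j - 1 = (j + 1)*(j^2 - 1) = (j - 1)*(j + 1)*(j + 1)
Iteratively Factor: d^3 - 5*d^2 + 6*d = (d)*(d^2 - 5*d + 6) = d*(d - 3)*(d - 2)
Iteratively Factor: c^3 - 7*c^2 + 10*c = (c - 5)*(c^2 - 2*c) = (c - 5)*(c - 2)*(c)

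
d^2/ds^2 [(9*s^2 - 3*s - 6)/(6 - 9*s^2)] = 18*s*(s^2 + 2)/(27*s^6 - 54*s^4 + 36*s^2 - 8)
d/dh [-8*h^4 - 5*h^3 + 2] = h^2*(-32*h - 15)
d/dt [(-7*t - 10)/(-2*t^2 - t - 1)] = (14*t^2 + 7*t - (4*t + 1)*(7*t + 10) + 7)/(2*t^2 + t + 1)^2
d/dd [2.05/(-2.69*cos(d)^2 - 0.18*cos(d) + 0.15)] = -(11.029*cos(d) + 0.369)*sin(d)/(2.69*cos(d)^2 + 0.18*cos(d) - 0.15)^2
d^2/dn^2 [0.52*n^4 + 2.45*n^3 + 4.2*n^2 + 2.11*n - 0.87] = 6.24*n^2 + 14.7*n + 8.4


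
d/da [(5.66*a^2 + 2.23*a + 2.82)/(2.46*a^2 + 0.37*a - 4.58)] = (-3.3916*a^2 - 65.72*a - 11.2568)/(6.0516*a^4 + 1.8204*a^3 - 22.3967*a^2 - 3.3892*a + 20.9764)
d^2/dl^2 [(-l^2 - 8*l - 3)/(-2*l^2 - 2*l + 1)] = 14*(4*l^3 + 6*l^2 + 12*l + 5)/(8*l^6 + 24*l^5 + 12*l^4 - 16*l^3 - 6*l^2 + 6*l - 1)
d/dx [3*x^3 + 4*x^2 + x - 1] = 9*x^2 + 8*x + 1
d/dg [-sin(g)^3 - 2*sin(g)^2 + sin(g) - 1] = (-3*sin(g)^2 - 4*sin(g) + 1)*cos(g)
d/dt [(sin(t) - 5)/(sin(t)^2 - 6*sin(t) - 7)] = (10*sin(t) + cos(t)^2 - 38)*cos(t)/((sin(t) - 7)^2*(sin(t) + 1)^2)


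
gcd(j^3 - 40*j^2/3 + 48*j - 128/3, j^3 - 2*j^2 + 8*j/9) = j - 4/3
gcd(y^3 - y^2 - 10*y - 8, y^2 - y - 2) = y + 1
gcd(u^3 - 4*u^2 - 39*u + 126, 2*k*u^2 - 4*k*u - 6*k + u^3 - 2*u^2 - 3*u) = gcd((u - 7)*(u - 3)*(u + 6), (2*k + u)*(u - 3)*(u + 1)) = u - 3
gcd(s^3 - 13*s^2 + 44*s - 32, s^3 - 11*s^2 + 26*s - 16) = s^2 - 9*s + 8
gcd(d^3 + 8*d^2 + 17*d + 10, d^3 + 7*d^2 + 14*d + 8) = d^2 + 3*d + 2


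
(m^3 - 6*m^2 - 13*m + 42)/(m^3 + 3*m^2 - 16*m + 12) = (m^2 - 4*m - 21)/(m^2 + 5*m - 6)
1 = 1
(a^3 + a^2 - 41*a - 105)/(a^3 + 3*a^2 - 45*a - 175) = (a + 3)/(a + 5)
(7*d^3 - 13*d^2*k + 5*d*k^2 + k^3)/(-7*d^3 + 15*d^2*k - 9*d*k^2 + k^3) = (-7*d - k)/(7*d - k)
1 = 1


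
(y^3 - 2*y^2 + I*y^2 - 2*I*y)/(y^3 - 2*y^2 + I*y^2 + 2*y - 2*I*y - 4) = y*(y + I)/(y^2 + I*y + 2)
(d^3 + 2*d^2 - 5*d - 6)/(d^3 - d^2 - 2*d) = (d + 3)/d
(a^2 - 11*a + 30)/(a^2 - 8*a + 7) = (a^2 - 11*a + 30)/(a^2 - 8*a + 7)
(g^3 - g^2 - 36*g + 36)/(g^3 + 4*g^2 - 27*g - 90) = (g^2 - 7*g + 6)/(g^2 - 2*g - 15)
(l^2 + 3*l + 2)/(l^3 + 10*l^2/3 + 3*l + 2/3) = 3/(3*l + 1)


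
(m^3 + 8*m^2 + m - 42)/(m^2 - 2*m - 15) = (m^2 + 5*m - 14)/(m - 5)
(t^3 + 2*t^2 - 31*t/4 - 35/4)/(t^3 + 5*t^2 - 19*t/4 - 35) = (t + 1)/(t + 4)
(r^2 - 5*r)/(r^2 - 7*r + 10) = r/(r - 2)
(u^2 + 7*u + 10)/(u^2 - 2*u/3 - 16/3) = 3*(u + 5)/(3*u - 8)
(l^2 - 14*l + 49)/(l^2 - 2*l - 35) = (l - 7)/(l + 5)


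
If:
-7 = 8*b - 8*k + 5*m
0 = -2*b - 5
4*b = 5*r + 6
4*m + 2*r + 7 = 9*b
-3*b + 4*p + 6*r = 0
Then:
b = -5/2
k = -335/64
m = -231/40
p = 117/40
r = -16/5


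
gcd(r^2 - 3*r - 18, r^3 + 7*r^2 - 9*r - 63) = r + 3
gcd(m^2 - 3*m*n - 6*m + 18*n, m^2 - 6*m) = m - 6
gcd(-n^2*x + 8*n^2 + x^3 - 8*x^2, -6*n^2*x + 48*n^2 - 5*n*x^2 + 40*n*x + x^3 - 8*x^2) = n*x - 8*n + x^2 - 8*x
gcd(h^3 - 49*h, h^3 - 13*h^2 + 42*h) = h^2 - 7*h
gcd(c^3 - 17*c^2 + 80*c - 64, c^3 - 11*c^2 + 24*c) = c - 8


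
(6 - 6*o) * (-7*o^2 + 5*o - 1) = 42*o^3 - 72*o^2 + 36*o - 6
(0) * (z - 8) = 0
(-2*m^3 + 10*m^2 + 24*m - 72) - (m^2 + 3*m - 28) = -2*m^3 + 9*m^2 + 21*m - 44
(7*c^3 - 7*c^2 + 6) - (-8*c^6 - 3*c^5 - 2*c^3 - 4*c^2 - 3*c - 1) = 8*c^6 + 3*c^5 + 9*c^3 - 3*c^2 + 3*c + 7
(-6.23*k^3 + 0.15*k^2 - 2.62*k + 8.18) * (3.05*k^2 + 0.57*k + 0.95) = -19.0015*k^5 - 3.0936*k^4 - 13.824*k^3 + 23.5981*k^2 + 2.1736*k + 7.771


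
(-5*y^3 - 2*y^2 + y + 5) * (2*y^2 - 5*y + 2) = -10*y^5 + 21*y^4 + 2*y^3 + y^2 - 23*y + 10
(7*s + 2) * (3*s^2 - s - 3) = 21*s^3 - s^2 - 23*s - 6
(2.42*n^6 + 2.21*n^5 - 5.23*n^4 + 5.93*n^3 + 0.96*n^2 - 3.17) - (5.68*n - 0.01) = 2.42*n^6 + 2.21*n^5 - 5.23*n^4 + 5.93*n^3 + 0.96*n^2 - 5.68*n - 3.16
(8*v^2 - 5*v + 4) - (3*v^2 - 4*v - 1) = 5*v^2 - v + 5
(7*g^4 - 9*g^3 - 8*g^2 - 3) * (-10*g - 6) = -70*g^5 + 48*g^4 + 134*g^3 + 48*g^2 + 30*g + 18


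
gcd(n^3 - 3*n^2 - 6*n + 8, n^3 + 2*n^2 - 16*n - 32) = n^2 - 2*n - 8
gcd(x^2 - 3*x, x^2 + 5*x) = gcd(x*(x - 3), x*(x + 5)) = x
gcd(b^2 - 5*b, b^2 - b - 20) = b - 5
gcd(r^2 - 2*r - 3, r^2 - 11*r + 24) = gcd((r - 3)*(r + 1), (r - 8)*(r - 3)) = r - 3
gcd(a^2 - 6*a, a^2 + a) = a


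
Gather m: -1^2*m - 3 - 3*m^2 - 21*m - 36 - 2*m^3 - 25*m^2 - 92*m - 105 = -2*m^3 - 28*m^2 - 114*m - 144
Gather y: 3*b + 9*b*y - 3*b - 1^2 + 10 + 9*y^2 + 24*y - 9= 9*y^2 + y*(9*b + 24)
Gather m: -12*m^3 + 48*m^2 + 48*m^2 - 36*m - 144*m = -12*m^3 + 96*m^2 - 180*m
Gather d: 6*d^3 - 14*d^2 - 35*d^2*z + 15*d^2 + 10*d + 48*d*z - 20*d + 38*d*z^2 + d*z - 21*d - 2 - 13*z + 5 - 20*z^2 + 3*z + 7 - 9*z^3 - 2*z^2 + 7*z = 6*d^3 + d^2*(1 - 35*z) + d*(38*z^2 + 49*z - 31) - 9*z^3 - 22*z^2 - 3*z + 10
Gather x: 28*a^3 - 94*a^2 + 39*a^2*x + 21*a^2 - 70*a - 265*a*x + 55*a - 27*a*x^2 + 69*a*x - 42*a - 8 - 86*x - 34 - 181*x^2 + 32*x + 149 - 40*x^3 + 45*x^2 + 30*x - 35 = 28*a^3 - 73*a^2 - 57*a - 40*x^3 + x^2*(-27*a - 136) + x*(39*a^2 - 196*a - 24) + 72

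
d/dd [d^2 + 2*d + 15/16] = 2*d + 2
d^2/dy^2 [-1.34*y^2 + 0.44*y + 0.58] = -2.68000000000000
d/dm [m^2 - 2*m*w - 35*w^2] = 2*m - 2*w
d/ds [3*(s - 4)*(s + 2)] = 6*s - 6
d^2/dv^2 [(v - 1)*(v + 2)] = 2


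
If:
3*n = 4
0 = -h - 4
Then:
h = -4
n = 4/3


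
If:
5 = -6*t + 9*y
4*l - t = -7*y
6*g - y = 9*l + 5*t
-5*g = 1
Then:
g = -1/5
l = 234/155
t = -1259/465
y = -581/465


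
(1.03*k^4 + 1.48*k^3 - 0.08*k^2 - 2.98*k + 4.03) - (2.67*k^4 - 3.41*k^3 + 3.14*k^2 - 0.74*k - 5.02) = -1.64*k^4 + 4.89*k^3 - 3.22*k^2 - 2.24*k + 9.05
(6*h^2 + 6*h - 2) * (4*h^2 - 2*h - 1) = 24*h^4 + 12*h^3 - 26*h^2 - 2*h + 2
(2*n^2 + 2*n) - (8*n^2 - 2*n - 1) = -6*n^2 + 4*n + 1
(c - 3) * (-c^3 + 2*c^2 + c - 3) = -c^4 + 5*c^3 - 5*c^2 - 6*c + 9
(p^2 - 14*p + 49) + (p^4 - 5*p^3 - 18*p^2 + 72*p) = p^4 - 5*p^3 - 17*p^2 + 58*p + 49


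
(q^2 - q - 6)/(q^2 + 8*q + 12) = (q - 3)/(q + 6)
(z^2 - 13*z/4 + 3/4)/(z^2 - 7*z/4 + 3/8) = 2*(z - 3)/(2*z - 3)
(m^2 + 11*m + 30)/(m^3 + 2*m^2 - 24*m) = (m + 5)/(m*(m - 4))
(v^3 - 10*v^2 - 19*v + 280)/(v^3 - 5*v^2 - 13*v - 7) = (v^2 - 3*v - 40)/(v^2 + 2*v + 1)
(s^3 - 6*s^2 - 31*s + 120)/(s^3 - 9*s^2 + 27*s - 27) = (s^2 - 3*s - 40)/(s^2 - 6*s + 9)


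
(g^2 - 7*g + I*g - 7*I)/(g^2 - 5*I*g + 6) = (g - 7)/(g - 6*I)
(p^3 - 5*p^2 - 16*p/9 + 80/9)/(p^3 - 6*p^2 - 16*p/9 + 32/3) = (p - 5)/(p - 6)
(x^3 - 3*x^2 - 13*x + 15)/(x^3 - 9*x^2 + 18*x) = (x^3 - 3*x^2 - 13*x + 15)/(x*(x^2 - 9*x + 18))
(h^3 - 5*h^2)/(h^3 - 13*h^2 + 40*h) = h/(h - 8)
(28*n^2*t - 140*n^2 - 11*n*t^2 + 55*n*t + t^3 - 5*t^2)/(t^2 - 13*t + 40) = (28*n^2 - 11*n*t + t^2)/(t - 8)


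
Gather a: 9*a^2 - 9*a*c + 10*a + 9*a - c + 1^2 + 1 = 9*a^2 + a*(19 - 9*c) - c + 2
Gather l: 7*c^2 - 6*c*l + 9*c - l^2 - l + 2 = 7*c^2 + 9*c - l^2 + l*(-6*c - 1) + 2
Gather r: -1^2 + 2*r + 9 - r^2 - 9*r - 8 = -r^2 - 7*r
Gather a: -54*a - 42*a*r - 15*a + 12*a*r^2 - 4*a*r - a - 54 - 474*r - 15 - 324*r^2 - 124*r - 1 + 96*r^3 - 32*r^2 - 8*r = a*(12*r^2 - 46*r - 70) + 96*r^3 - 356*r^2 - 606*r - 70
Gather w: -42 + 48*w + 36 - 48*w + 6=0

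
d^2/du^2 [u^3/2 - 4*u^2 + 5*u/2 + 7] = 3*u - 8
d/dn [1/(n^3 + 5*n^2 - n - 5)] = (-3*n^2 - 10*n + 1)/(n^3 + 5*n^2 - n - 5)^2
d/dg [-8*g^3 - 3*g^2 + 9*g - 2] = -24*g^2 - 6*g + 9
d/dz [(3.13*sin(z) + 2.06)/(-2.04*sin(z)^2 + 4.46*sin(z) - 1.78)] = (6.3852*sin(z)^2 + 8.4048*sin(z) - 14.759)*cos(z)/(4.1616*sin(z)^4 - 18.1968*sin(z)^3 + 27.154*sin(z)^2 - 15.8776*sin(z) + 3.1684)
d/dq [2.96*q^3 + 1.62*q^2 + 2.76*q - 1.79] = 8.88*q^2 + 3.24*q + 2.76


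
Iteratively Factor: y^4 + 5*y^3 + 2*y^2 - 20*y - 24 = (y - 2)*(y^3 + 7*y^2 + 16*y + 12) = (y - 2)*(y + 3)*(y^2 + 4*y + 4) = (y - 2)*(y + 2)*(y + 3)*(y + 2)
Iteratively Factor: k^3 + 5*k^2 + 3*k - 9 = (k + 3)*(k^2 + 2*k - 3) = (k - 1)*(k + 3)*(k + 3)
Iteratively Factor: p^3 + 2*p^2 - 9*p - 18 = (p + 2)*(p^2 - 9) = (p + 2)*(p + 3)*(p - 3)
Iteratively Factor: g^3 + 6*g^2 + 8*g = (g + 4)*(g^2 + 2*g) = g*(g + 4)*(g + 2)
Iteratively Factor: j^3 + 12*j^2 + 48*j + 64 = (j + 4)*(j^2 + 8*j + 16) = (j + 4)^2*(j + 4)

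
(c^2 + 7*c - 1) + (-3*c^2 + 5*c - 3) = -2*c^2 + 12*c - 4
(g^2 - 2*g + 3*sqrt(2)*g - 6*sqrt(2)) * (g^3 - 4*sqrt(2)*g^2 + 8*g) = g^5 - 2*g^4 - sqrt(2)*g^4 - 16*g^3 + 2*sqrt(2)*g^3 + 32*g^2 + 24*sqrt(2)*g^2 - 48*sqrt(2)*g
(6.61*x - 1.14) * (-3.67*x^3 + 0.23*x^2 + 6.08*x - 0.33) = -24.2587*x^4 + 5.7041*x^3 + 39.9266*x^2 - 9.1125*x + 0.3762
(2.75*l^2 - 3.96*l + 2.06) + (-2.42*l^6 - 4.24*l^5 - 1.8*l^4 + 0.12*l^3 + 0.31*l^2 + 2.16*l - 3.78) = -2.42*l^6 - 4.24*l^5 - 1.8*l^4 + 0.12*l^3 + 3.06*l^2 - 1.8*l - 1.72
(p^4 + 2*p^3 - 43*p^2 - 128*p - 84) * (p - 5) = p^5 - 3*p^4 - 53*p^3 + 87*p^2 + 556*p + 420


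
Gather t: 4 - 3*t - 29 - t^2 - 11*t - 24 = -t^2 - 14*t - 49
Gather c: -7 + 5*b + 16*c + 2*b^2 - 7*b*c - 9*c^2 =2*b^2 + 5*b - 9*c^2 + c*(16 - 7*b) - 7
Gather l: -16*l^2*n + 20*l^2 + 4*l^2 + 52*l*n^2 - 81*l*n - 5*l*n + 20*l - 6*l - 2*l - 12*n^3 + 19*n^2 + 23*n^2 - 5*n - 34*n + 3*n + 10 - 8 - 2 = l^2*(24 - 16*n) + l*(52*n^2 - 86*n + 12) - 12*n^3 + 42*n^2 - 36*n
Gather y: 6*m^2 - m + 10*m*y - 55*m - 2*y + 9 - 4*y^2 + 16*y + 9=6*m^2 - 56*m - 4*y^2 + y*(10*m + 14) + 18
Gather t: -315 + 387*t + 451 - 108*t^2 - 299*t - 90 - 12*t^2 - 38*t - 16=-120*t^2 + 50*t + 30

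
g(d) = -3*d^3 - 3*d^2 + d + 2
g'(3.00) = -98.00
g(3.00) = -103.00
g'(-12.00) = -1223.00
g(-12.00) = 4742.00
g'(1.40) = -25.04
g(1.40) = -10.71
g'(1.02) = -14.48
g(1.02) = -3.28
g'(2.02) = -47.84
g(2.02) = -32.95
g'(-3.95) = -115.72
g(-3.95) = 136.13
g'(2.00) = -47.00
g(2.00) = -32.00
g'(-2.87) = -55.91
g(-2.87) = 45.34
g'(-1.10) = -3.29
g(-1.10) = 1.26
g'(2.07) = -49.98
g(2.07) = -35.39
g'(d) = -9*d^2 - 6*d + 1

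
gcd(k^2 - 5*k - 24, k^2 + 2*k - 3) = k + 3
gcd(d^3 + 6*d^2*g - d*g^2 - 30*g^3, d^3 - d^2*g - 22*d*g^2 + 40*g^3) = d^2 + 3*d*g - 10*g^2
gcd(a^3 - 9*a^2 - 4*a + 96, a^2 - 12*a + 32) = a^2 - 12*a + 32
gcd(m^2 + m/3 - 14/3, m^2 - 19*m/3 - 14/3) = 1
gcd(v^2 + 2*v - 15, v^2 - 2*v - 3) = v - 3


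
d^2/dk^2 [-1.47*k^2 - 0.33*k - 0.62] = -2.94000000000000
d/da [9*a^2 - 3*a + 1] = 18*a - 3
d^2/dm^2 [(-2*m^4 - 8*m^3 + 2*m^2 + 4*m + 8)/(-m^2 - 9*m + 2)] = 4*(m^6 + 27*m^5 + 237*m^4 + 195*m^3 - 210*m^2 - 72*m - 372)/(m^6 + 27*m^5 + 237*m^4 + 621*m^3 - 474*m^2 + 108*m - 8)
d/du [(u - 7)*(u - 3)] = 2*u - 10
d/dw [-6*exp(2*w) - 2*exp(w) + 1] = (-12*exp(w) - 2)*exp(w)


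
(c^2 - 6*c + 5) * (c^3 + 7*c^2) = c^5 + c^4 - 37*c^3 + 35*c^2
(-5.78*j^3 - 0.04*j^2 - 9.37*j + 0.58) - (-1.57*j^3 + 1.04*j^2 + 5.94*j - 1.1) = -4.21*j^3 - 1.08*j^2 - 15.31*j + 1.68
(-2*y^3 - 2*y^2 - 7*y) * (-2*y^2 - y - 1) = 4*y^5 + 6*y^4 + 18*y^3 + 9*y^2 + 7*y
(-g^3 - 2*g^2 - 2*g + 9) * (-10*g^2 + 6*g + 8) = 10*g^5 + 14*g^4 - 118*g^2 + 38*g + 72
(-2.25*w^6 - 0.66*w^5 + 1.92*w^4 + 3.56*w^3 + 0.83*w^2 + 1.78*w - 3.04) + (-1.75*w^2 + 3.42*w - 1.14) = -2.25*w^6 - 0.66*w^5 + 1.92*w^4 + 3.56*w^3 - 0.92*w^2 + 5.2*w - 4.18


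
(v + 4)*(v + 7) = v^2 + 11*v + 28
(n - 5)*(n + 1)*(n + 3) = n^3 - n^2 - 17*n - 15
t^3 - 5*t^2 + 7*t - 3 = (t - 3)*(t - 1)^2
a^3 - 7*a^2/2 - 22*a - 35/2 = (a - 7)*(a + 1)*(a + 5/2)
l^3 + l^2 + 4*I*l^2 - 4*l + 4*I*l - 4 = (l + 1)*(l + 2*I)^2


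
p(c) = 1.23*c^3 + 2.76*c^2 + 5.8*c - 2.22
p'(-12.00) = 470.92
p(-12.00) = -1799.82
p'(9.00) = 354.37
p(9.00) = 1170.21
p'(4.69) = 112.85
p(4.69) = 212.58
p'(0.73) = 11.80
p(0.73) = 3.96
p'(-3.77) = 37.44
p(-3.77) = -50.77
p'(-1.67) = 6.87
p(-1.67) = -9.94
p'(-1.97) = 9.25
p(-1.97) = -12.34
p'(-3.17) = 25.38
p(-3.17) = -32.05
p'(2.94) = 53.92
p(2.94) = 69.95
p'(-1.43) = 5.45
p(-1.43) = -8.47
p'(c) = 3.69*c^2 + 5.52*c + 5.8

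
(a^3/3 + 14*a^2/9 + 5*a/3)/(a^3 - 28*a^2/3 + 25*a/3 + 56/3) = a*(3*a^2 + 14*a + 15)/(3*(3*a^3 - 28*a^2 + 25*a + 56))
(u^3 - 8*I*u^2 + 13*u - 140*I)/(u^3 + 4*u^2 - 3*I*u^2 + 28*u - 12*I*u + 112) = (u - 5*I)/(u + 4)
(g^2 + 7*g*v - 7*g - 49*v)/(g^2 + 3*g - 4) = (g^2 + 7*g*v - 7*g - 49*v)/(g^2 + 3*g - 4)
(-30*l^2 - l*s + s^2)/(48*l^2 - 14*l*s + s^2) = (5*l + s)/(-8*l + s)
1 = 1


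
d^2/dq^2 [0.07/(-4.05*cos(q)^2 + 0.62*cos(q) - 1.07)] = (4.5927*(1 - cos(q)^2)^2 - 0.52731*cos(q)^3 + 1.109878*cos(q)^2 + 1.101058*cos(q) - 4.039826)/(4.05*cos(q)^2 - 0.62*cos(q) + 1.07)^3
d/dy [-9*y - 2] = -9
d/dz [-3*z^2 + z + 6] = 1 - 6*z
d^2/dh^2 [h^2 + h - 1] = 2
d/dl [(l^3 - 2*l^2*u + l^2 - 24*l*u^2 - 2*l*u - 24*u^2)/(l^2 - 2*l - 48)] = (l^4 - 4*l^3 + 24*l^2*u^2 + 6*l^2*u - 146*l^2 + 48*l*u^2 + 192*l*u - 96*l + 1104*u^2 + 96*u)/(l^4 - 4*l^3 - 92*l^2 + 192*l + 2304)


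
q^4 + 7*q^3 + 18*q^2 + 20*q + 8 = (q + 1)*(q + 2)^3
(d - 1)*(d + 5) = d^2 + 4*d - 5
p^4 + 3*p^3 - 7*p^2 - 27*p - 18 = (p - 3)*(p + 1)*(p + 2)*(p + 3)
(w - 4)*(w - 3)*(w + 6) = w^3 - w^2 - 30*w + 72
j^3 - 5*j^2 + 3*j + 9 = (j - 3)^2*(j + 1)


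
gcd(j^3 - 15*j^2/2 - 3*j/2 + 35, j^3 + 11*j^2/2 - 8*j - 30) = j^2 - j/2 - 5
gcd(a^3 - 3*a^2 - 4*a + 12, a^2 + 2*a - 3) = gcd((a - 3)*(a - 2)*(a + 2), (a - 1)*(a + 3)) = 1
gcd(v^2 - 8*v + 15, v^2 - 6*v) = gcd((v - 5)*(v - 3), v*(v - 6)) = 1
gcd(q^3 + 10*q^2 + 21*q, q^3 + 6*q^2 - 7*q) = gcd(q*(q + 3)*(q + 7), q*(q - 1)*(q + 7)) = q^2 + 7*q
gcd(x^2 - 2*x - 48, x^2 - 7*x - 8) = x - 8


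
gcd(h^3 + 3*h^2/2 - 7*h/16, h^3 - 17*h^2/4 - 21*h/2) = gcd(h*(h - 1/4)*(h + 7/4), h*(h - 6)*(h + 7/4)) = h^2 + 7*h/4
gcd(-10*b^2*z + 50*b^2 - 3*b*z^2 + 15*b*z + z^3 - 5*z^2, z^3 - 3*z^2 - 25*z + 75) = z - 5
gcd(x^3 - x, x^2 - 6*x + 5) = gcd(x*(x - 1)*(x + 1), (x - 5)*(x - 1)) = x - 1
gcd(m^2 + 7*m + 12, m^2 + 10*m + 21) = m + 3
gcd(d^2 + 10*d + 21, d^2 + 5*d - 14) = d + 7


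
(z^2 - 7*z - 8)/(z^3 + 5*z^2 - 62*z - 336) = (z + 1)/(z^2 + 13*z + 42)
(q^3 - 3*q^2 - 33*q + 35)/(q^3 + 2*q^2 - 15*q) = (q^2 - 8*q + 7)/(q*(q - 3))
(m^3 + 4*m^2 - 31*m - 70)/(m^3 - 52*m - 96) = (m^2 + 2*m - 35)/(m^2 - 2*m - 48)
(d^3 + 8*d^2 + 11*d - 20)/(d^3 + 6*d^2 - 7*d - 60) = (d - 1)/(d - 3)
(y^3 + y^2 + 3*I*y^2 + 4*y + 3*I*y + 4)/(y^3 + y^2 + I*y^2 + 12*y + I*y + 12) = (y - I)/(y - 3*I)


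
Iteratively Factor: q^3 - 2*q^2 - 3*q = (q)*(q^2 - 2*q - 3) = q*(q - 3)*(q + 1)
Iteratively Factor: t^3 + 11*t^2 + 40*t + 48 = (t + 3)*(t^2 + 8*t + 16) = (t + 3)*(t + 4)*(t + 4)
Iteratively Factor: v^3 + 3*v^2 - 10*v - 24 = (v + 2)*(v^2 + v - 12) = (v + 2)*(v + 4)*(v - 3)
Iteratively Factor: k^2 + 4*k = (k)*(k + 4)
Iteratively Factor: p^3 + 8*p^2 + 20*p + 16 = (p + 2)*(p^2 + 6*p + 8) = (p + 2)*(p + 4)*(p + 2)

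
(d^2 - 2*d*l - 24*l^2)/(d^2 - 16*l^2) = (d - 6*l)/(d - 4*l)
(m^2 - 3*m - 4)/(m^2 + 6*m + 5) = (m - 4)/(m + 5)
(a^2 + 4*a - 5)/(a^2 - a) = (a + 5)/a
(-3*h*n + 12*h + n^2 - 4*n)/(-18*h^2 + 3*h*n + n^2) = (n - 4)/(6*h + n)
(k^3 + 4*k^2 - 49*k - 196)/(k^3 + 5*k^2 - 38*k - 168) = (k - 7)/(k - 6)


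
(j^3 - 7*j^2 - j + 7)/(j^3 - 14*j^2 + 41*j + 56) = (j - 1)/(j - 8)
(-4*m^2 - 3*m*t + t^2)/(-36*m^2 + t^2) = (4*m^2 + 3*m*t - t^2)/(36*m^2 - t^2)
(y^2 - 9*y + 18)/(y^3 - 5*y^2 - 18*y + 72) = 1/(y + 4)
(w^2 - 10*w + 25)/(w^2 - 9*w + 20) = (w - 5)/(w - 4)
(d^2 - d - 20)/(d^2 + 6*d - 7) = (d^2 - d - 20)/(d^2 + 6*d - 7)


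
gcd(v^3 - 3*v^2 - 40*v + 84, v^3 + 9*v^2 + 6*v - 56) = v - 2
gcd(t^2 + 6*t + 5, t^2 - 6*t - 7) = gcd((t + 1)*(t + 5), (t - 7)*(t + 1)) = t + 1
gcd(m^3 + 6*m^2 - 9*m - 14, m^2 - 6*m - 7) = m + 1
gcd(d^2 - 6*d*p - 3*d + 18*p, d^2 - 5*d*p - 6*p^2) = -d + 6*p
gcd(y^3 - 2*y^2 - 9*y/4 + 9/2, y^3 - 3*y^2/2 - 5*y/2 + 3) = y^2 - y/2 - 3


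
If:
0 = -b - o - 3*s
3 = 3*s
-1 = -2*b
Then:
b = 1/2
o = -7/2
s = 1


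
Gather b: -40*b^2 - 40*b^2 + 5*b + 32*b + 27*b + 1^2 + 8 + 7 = -80*b^2 + 64*b + 16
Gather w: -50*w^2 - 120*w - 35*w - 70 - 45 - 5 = -50*w^2 - 155*w - 120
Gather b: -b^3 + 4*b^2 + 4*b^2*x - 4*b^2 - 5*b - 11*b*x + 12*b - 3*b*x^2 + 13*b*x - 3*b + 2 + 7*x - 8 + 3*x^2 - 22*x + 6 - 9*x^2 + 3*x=-b^3 + 4*b^2*x + b*(-3*x^2 + 2*x + 4) - 6*x^2 - 12*x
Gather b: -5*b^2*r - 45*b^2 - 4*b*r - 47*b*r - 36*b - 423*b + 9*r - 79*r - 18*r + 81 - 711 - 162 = b^2*(-5*r - 45) + b*(-51*r - 459) - 88*r - 792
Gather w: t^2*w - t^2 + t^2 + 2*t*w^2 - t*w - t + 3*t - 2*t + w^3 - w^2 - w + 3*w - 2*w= w^3 + w^2*(2*t - 1) + w*(t^2 - t)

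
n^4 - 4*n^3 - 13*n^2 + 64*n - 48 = (n - 4)*(n - 3)*(n - 1)*(n + 4)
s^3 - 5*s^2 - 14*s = s*(s - 7)*(s + 2)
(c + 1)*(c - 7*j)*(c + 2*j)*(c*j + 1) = c^4*j - 5*c^3*j^2 + c^3*j + c^3 - 14*c^2*j^3 - 5*c^2*j^2 - 5*c^2*j + c^2 - 14*c*j^3 - 14*c*j^2 - 5*c*j - 14*j^2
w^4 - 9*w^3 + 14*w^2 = w^2*(w - 7)*(w - 2)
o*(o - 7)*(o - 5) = o^3 - 12*o^2 + 35*o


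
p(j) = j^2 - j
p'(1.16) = 1.32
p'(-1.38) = -3.76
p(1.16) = 0.19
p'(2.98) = 4.96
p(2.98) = 5.90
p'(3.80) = 6.60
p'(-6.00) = -13.00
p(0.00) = 0.00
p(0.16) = -0.13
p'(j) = 2*j - 1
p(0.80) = -0.16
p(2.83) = 5.18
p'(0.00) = -1.00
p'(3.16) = 5.32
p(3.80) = 10.64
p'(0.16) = -0.68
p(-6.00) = 42.00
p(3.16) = 6.83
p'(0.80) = 0.60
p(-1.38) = 3.28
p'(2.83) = 4.66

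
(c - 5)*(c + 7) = c^2 + 2*c - 35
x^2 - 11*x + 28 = (x - 7)*(x - 4)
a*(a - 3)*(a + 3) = a^3 - 9*a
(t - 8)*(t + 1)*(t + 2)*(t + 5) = t^4 - 47*t^2 - 126*t - 80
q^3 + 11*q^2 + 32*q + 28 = (q + 2)^2*(q + 7)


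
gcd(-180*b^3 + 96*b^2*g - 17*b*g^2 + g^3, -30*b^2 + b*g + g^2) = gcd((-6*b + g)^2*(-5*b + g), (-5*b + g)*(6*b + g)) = 5*b - g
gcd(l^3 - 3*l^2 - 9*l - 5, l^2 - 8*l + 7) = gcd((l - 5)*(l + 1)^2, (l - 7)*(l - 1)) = 1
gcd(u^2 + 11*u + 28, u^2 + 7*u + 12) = u + 4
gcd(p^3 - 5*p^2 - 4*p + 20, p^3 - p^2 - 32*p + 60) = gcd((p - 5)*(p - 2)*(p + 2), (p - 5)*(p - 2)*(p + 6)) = p^2 - 7*p + 10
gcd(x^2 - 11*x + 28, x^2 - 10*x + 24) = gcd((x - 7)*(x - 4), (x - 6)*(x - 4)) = x - 4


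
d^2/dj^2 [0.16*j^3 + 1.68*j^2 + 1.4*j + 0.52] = 0.96*j + 3.36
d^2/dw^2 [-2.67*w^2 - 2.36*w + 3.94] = -5.34000000000000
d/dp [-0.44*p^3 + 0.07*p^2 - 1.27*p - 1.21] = -1.32*p^2 + 0.14*p - 1.27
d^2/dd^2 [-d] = 0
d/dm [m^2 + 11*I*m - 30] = 2*m + 11*I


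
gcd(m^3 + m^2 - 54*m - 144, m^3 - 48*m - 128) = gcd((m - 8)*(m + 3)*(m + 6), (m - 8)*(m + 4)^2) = m - 8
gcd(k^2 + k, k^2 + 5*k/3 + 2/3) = k + 1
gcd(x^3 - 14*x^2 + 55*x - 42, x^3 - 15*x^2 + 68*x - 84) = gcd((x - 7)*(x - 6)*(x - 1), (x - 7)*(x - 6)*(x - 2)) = x^2 - 13*x + 42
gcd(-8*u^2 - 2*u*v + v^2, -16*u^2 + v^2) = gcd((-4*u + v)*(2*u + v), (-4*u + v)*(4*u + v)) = 4*u - v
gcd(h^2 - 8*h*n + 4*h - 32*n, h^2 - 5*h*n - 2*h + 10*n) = 1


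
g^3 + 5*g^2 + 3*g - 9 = (g - 1)*(g + 3)^2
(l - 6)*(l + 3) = l^2 - 3*l - 18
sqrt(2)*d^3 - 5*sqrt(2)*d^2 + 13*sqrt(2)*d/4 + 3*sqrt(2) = (d - 4)*(d - 3/2)*(sqrt(2)*d + sqrt(2)/2)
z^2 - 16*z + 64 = (z - 8)^2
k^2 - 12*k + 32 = (k - 8)*(k - 4)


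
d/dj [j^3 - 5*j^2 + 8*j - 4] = 3*j^2 - 10*j + 8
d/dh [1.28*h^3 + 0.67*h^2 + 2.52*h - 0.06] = 3.84*h^2 + 1.34*h + 2.52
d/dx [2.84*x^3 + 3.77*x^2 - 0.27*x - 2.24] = 8.52*x^2 + 7.54*x - 0.27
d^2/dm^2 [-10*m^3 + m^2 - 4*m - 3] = 2 - 60*m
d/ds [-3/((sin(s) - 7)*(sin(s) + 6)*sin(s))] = 3*(3*cos(s) - 2/tan(s) - 42*cos(s)/sin(s)^2)/((sin(s) - 7)^2*(sin(s) + 6)^2)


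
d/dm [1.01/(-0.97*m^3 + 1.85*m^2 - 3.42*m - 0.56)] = (2.9391*m^2 - 3.737*m + 3.4542)/(0.97*m^3 - 1.85*m^2 + 3.42*m + 0.56)^2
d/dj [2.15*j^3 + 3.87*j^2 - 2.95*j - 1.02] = 6.45*j^2 + 7.74*j - 2.95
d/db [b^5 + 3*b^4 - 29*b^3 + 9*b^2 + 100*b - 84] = 5*b^4 + 12*b^3 - 87*b^2 + 18*b + 100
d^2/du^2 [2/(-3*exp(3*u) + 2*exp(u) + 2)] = 2*(2*(9*exp(2*u) - 2)^2*exp(u) + (27*exp(2*u) - 2)*(-3*exp(3*u) + 2*exp(u) + 2))*exp(u)/(-3*exp(3*u) + 2*exp(u) + 2)^3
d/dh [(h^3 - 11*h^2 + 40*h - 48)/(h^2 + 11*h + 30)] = (h^4 + 22*h^3 - 71*h^2 - 564*h + 1728)/(h^4 + 22*h^3 + 181*h^2 + 660*h + 900)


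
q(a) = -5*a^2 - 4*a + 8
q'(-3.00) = 26.00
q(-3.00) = -25.00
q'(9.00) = -94.00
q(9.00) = -433.00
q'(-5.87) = 54.70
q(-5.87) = -140.80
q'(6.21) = -66.10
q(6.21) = -209.66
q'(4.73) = -51.30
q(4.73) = -122.78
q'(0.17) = -5.70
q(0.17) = 7.18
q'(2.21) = -26.10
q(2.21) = -25.26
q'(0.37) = -7.70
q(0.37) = 5.84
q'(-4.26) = 38.60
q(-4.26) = -65.70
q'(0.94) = -13.40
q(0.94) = -0.18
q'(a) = -10*a - 4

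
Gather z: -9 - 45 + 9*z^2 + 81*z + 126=9*z^2 + 81*z + 72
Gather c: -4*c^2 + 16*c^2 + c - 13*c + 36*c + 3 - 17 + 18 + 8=12*c^2 + 24*c + 12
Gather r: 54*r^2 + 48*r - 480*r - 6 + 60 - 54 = 54*r^2 - 432*r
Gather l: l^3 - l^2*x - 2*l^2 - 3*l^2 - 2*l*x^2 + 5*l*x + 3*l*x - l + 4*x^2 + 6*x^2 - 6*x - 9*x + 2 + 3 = l^3 + l^2*(-x - 5) + l*(-2*x^2 + 8*x - 1) + 10*x^2 - 15*x + 5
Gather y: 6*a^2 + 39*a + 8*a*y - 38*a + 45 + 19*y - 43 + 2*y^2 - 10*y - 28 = 6*a^2 + a + 2*y^2 + y*(8*a + 9) - 26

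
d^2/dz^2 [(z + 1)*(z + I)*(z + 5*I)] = 6*z + 2 + 12*I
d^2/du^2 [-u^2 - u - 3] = -2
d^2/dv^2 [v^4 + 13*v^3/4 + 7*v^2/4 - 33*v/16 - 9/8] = 12*v^2 + 39*v/2 + 7/2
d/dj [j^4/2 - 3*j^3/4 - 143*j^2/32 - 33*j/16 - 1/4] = 2*j^3 - 9*j^2/4 - 143*j/16 - 33/16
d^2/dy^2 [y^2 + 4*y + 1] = 2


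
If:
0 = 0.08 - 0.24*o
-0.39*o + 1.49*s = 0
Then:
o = 0.33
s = 0.09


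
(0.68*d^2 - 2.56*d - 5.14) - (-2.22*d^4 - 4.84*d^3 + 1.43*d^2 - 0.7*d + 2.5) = 2.22*d^4 + 4.84*d^3 - 0.75*d^2 - 1.86*d - 7.64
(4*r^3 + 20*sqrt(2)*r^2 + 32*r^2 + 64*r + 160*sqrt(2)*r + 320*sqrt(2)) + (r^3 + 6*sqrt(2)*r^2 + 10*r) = 5*r^3 + 32*r^2 + 26*sqrt(2)*r^2 + 74*r + 160*sqrt(2)*r + 320*sqrt(2)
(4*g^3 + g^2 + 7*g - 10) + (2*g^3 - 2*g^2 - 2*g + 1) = 6*g^3 - g^2 + 5*g - 9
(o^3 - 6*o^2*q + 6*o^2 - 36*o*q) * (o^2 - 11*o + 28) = o^5 - 6*o^4*q - 5*o^4 + 30*o^3*q - 38*o^3 + 228*o^2*q + 168*o^2 - 1008*o*q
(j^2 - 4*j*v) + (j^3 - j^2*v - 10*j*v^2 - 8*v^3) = j^3 - j^2*v + j^2 - 10*j*v^2 - 4*j*v - 8*v^3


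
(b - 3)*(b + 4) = b^2 + b - 12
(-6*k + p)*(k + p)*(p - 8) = -6*k^2*p + 48*k^2 - 5*k*p^2 + 40*k*p + p^3 - 8*p^2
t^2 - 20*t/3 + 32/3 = (t - 4)*(t - 8/3)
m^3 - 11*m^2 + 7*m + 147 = (m - 7)^2*(m + 3)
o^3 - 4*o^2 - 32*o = o*(o - 8)*(o + 4)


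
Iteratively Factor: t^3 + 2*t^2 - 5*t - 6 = (t + 1)*(t^2 + t - 6) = (t + 1)*(t + 3)*(t - 2)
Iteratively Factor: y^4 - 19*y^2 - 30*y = (y + 3)*(y^3 - 3*y^2 - 10*y) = (y - 5)*(y + 3)*(y^2 + 2*y) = y*(y - 5)*(y + 3)*(y + 2)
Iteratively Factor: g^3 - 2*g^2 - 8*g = (g)*(g^2 - 2*g - 8) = g*(g + 2)*(g - 4)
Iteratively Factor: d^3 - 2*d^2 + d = (d)*(d^2 - 2*d + 1) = d*(d - 1)*(d - 1)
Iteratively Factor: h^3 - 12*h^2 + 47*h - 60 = (h - 5)*(h^2 - 7*h + 12) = (h - 5)*(h - 4)*(h - 3)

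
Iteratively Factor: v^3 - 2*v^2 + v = (v)*(v^2 - 2*v + 1) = v*(v - 1)*(v - 1)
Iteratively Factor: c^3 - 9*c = (c)*(c^2 - 9) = c*(c - 3)*(c + 3)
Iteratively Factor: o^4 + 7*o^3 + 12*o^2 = (o)*(o^3 + 7*o^2 + 12*o) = o*(o + 4)*(o^2 + 3*o) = o^2*(o + 4)*(o + 3)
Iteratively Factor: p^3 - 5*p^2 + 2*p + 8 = (p - 2)*(p^2 - 3*p - 4) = (p - 4)*(p - 2)*(p + 1)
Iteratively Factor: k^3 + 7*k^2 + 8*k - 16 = (k + 4)*(k^2 + 3*k - 4) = (k + 4)^2*(k - 1)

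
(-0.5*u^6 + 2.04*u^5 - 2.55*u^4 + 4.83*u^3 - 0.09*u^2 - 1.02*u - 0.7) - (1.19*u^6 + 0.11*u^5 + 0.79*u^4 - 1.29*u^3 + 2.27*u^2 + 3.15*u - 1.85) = -1.69*u^6 + 1.93*u^5 - 3.34*u^4 + 6.12*u^3 - 2.36*u^2 - 4.17*u + 1.15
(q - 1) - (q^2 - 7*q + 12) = -q^2 + 8*q - 13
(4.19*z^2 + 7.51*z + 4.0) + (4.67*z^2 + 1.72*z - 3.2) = 8.86*z^2 + 9.23*z + 0.8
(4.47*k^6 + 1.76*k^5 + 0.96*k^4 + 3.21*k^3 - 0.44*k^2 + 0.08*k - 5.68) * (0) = 0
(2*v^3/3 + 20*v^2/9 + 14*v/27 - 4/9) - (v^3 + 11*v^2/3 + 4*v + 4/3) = -v^3/3 - 13*v^2/9 - 94*v/27 - 16/9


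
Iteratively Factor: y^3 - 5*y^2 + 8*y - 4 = (y - 1)*(y^2 - 4*y + 4) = (y - 2)*(y - 1)*(y - 2)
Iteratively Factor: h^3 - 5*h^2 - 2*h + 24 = (h - 4)*(h^2 - h - 6) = (h - 4)*(h + 2)*(h - 3)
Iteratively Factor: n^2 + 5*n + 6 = (n + 2)*(n + 3)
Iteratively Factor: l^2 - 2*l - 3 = (l + 1)*(l - 3)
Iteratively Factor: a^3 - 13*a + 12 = (a - 3)*(a^2 + 3*a - 4) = (a - 3)*(a - 1)*(a + 4)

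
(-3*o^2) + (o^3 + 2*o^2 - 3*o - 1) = o^3 - o^2 - 3*o - 1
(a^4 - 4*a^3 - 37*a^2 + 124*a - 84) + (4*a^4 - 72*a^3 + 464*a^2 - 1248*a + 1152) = 5*a^4 - 76*a^3 + 427*a^2 - 1124*a + 1068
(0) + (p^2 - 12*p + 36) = p^2 - 12*p + 36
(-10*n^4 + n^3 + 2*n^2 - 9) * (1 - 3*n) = 30*n^5 - 13*n^4 - 5*n^3 + 2*n^2 + 27*n - 9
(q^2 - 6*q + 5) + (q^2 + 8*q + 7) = 2*q^2 + 2*q + 12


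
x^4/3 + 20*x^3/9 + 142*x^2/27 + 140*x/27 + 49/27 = (x/3 + 1/3)*(x + 1)*(x + 7/3)^2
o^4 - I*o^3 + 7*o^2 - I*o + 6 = (o - 3*I)*(o - I)*(o + I)*(o + 2*I)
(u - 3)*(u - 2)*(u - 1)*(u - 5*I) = u^4 - 6*u^3 - 5*I*u^3 + 11*u^2 + 30*I*u^2 - 6*u - 55*I*u + 30*I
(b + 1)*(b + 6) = b^2 + 7*b + 6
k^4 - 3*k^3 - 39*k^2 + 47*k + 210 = (k - 7)*(k - 3)*(k + 2)*(k + 5)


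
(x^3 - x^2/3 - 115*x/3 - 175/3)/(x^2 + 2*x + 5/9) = 3*(x^2 - 2*x - 35)/(3*x + 1)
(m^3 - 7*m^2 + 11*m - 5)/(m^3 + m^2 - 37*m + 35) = (m - 1)/(m + 7)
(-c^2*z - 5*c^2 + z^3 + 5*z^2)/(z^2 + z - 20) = (-c^2 + z^2)/(z - 4)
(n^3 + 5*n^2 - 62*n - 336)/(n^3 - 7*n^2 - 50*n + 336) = (n + 6)/(n - 6)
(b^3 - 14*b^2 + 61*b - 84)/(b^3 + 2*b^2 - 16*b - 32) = (b^2 - 10*b + 21)/(b^2 + 6*b + 8)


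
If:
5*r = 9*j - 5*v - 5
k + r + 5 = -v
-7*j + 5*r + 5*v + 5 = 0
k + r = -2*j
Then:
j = 0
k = -4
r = 4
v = -5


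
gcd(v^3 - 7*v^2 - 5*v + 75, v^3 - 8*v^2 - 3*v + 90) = v^2 - 2*v - 15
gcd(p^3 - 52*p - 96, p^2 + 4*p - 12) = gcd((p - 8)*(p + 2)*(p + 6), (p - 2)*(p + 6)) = p + 6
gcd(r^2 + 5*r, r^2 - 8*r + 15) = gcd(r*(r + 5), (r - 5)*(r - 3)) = 1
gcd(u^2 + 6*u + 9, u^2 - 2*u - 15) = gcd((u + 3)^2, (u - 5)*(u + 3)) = u + 3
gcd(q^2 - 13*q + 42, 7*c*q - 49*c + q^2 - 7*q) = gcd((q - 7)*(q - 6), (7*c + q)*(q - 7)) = q - 7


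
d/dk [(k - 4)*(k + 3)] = 2*k - 1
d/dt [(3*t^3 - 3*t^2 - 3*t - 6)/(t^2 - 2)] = 3*(t^4 - 5*t^2 + 8*t + 2)/(t^4 - 4*t^2 + 4)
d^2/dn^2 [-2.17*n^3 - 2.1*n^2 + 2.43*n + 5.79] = -13.02*n - 4.2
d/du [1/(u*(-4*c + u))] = (u*(-4*c + u) + (4*c - u)^2)/(u^2*(4*c - u)^3)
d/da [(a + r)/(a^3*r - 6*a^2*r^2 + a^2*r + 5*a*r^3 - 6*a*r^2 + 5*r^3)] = (a^3 - 6*a^2*r + a^2 + 5*a*r^2 - 6*a*r + 5*r^2 - (a + r)*(3*a^2 - 12*a*r + 2*a + 5*r^2 - 6*r))/(r*(a^3 - 6*a^2*r + a^2 + 5*a*r^2 - 6*a*r + 5*r^2)^2)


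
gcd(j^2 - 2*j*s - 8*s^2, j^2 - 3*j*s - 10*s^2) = j + 2*s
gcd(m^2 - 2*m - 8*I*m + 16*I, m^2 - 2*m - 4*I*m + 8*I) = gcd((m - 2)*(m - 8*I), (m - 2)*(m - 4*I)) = m - 2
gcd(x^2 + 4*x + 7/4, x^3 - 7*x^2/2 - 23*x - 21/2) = x + 1/2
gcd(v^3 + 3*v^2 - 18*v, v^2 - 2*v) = v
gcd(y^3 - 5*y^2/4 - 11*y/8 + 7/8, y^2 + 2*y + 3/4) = 1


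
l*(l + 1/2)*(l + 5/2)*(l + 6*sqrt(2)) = l^4 + 3*l^3 + 6*sqrt(2)*l^3 + 5*l^2/4 + 18*sqrt(2)*l^2 + 15*sqrt(2)*l/2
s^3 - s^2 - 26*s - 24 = (s - 6)*(s + 1)*(s + 4)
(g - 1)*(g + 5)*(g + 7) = g^3 + 11*g^2 + 23*g - 35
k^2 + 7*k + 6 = (k + 1)*(k + 6)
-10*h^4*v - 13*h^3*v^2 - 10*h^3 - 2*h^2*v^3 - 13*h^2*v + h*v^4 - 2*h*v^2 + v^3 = (-5*h + v)*(h + v)*(2*h + v)*(h*v + 1)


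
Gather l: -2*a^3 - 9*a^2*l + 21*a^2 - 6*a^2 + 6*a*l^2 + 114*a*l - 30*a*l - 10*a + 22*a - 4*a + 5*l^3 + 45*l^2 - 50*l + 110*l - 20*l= -2*a^3 + 15*a^2 + 8*a + 5*l^3 + l^2*(6*a + 45) + l*(-9*a^2 + 84*a + 40)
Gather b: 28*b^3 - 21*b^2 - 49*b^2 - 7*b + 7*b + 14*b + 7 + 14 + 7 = 28*b^3 - 70*b^2 + 14*b + 28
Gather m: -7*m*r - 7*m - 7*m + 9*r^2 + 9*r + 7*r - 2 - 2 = m*(-7*r - 14) + 9*r^2 + 16*r - 4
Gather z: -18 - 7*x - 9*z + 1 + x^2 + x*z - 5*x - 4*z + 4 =x^2 - 12*x + z*(x - 13) - 13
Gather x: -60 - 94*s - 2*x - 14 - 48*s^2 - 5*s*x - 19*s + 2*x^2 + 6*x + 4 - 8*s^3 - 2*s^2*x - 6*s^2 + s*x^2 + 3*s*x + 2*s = -8*s^3 - 54*s^2 - 111*s + x^2*(s + 2) + x*(-2*s^2 - 2*s + 4) - 70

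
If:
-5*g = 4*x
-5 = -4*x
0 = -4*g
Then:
No Solution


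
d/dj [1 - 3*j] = -3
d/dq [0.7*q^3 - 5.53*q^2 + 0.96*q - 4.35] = 2.1*q^2 - 11.06*q + 0.96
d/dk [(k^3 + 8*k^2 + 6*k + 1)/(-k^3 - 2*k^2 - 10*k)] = (6*k^4 - 8*k^3 - 65*k^2 + 4*k + 10)/(k^2*(k^4 + 4*k^3 + 24*k^2 + 40*k + 100))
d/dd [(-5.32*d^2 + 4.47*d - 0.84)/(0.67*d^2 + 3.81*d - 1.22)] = (-23.2641*d^2 + 14.1064*d - 2.253)/(0.4489*d^4 + 5.1054*d^3 + 12.8813*d^2 - 9.2964*d + 1.4884)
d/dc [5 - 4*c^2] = -8*c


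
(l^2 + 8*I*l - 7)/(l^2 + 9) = (l^2 + 8*I*l - 7)/(l^2 + 9)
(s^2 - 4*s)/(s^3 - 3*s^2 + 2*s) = (s - 4)/(s^2 - 3*s + 2)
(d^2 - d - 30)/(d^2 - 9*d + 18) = (d + 5)/(d - 3)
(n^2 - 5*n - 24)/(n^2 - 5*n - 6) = (-n^2 + 5*n + 24)/(-n^2 + 5*n + 6)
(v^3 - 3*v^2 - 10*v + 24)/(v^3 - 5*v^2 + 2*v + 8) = (v + 3)/(v + 1)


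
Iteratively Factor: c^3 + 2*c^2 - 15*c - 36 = (c + 3)*(c^2 - c - 12) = (c - 4)*(c + 3)*(c + 3)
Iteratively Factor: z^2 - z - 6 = (z + 2)*(z - 3)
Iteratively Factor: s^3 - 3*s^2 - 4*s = (s)*(s^2 - 3*s - 4) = s*(s - 4)*(s + 1)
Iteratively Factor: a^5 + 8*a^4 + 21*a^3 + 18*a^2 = (a)*(a^4 + 8*a^3 + 21*a^2 + 18*a) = a*(a + 3)*(a^3 + 5*a^2 + 6*a) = a*(a + 2)*(a + 3)*(a^2 + 3*a) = a*(a + 2)*(a + 3)^2*(a)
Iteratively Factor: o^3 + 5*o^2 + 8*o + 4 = (o + 2)*(o^2 + 3*o + 2) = (o + 1)*(o + 2)*(o + 2)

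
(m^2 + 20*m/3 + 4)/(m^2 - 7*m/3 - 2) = (m + 6)/(m - 3)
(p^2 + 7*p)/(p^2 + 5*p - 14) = p/(p - 2)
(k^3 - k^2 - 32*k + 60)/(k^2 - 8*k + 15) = (k^2 + 4*k - 12)/(k - 3)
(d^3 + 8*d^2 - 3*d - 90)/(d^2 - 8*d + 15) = (d^2 + 11*d + 30)/(d - 5)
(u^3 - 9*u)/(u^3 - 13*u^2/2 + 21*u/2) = 2*(u + 3)/(2*u - 7)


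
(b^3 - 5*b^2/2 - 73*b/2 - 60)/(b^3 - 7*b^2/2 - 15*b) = (b^2 - 5*b - 24)/(b*(b - 6))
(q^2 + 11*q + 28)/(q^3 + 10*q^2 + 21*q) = (q + 4)/(q*(q + 3))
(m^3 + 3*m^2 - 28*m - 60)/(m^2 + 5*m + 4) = (m^3 + 3*m^2 - 28*m - 60)/(m^2 + 5*m + 4)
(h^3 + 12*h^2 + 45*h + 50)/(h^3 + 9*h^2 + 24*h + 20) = (h + 5)/(h + 2)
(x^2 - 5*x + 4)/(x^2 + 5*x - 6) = (x - 4)/(x + 6)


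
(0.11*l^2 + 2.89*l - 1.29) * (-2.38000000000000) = -0.2618*l^2 - 6.8782*l + 3.0702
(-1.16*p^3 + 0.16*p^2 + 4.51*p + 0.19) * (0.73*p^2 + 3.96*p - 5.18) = -0.8468*p^5 - 4.4768*p^4 + 9.9347*p^3 + 17.1695*p^2 - 22.6094*p - 0.9842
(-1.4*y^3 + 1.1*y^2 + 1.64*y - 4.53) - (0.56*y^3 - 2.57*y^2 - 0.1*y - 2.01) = -1.96*y^3 + 3.67*y^2 + 1.74*y - 2.52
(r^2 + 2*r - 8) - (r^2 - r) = 3*r - 8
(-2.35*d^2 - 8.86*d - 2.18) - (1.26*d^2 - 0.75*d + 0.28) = -3.61*d^2 - 8.11*d - 2.46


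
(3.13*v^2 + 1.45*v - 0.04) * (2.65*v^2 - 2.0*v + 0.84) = 8.2945*v^4 - 2.4175*v^3 - 0.3768*v^2 + 1.298*v - 0.0336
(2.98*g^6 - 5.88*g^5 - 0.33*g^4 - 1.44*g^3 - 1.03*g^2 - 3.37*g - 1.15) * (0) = 0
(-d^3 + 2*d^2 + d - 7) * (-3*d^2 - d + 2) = 3*d^5 - 5*d^4 - 7*d^3 + 24*d^2 + 9*d - 14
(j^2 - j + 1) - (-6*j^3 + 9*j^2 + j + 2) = 6*j^3 - 8*j^2 - 2*j - 1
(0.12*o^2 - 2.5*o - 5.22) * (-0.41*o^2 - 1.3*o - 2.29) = -0.0492*o^4 + 0.869*o^3 + 5.1154*o^2 + 12.511*o + 11.9538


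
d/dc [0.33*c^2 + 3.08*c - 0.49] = 0.66*c + 3.08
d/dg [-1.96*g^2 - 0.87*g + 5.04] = -3.92*g - 0.87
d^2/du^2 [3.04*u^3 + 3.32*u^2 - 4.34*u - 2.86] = 18.24*u + 6.64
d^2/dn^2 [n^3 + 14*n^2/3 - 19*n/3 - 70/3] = 6*n + 28/3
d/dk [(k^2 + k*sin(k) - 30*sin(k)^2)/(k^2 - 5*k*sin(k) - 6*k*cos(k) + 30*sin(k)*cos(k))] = 6*(sqrt(2)*k*cos(k + pi/4) - sqrt(2)*sin(k + pi/4) - 6)/(k - 6*cos(k))^2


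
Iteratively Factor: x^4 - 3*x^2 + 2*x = (x + 2)*(x^3 - 2*x^2 + x) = x*(x + 2)*(x^2 - 2*x + 1) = x*(x - 1)*(x + 2)*(x - 1)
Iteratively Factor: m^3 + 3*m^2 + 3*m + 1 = (m + 1)*(m^2 + 2*m + 1) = (m + 1)^2*(m + 1)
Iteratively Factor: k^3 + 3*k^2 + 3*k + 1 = (k + 1)*(k^2 + 2*k + 1) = (k + 1)^2*(k + 1)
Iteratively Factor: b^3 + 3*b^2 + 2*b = (b + 1)*(b^2 + 2*b) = b*(b + 1)*(b + 2)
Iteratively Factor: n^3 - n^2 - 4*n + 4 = (n - 1)*(n^2 - 4) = (n - 2)*(n - 1)*(n + 2)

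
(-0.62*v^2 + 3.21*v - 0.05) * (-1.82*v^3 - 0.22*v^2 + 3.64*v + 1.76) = 1.1284*v^5 - 5.7058*v^4 - 2.872*v^3 + 10.6042*v^2 + 5.4676*v - 0.088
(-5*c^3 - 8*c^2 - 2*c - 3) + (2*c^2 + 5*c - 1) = -5*c^3 - 6*c^2 + 3*c - 4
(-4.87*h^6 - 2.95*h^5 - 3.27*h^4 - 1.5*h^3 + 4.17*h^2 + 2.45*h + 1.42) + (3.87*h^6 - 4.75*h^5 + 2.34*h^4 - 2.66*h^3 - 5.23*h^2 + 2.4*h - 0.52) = -1.0*h^6 - 7.7*h^5 - 0.93*h^4 - 4.16*h^3 - 1.06*h^2 + 4.85*h + 0.9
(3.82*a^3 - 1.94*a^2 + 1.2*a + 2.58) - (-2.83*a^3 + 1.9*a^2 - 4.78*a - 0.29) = 6.65*a^3 - 3.84*a^2 + 5.98*a + 2.87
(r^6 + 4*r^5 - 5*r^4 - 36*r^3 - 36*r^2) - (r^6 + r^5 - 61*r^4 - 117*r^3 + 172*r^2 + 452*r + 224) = 3*r^5 + 56*r^4 + 81*r^3 - 208*r^2 - 452*r - 224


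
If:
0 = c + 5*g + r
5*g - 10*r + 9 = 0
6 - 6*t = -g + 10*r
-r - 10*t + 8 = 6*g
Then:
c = 1992/5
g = -363/5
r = -177/5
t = 479/10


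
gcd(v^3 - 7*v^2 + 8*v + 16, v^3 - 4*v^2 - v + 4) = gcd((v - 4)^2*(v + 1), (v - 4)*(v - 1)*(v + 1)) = v^2 - 3*v - 4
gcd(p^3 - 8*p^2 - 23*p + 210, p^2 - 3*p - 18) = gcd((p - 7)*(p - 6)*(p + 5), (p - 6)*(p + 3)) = p - 6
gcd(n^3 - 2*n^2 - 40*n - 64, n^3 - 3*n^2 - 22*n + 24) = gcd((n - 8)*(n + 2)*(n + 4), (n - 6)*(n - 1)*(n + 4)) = n + 4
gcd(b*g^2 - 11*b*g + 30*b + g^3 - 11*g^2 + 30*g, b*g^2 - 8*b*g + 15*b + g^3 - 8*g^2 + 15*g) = b*g - 5*b + g^2 - 5*g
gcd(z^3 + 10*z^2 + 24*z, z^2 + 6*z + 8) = z + 4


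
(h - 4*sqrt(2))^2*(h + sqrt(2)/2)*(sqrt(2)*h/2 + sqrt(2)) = sqrt(2)*h^4/2 - 15*h^3/2 + sqrt(2)*h^3 - 15*h^2 + 12*sqrt(2)*h^2 + 16*h + 24*sqrt(2)*h + 32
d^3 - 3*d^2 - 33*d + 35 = (d - 7)*(d - 1)*(d + 5)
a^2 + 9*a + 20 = (a + 4)*(a + 5)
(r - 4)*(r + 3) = r^2 - r - 12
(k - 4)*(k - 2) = k^2 - 6*k + 8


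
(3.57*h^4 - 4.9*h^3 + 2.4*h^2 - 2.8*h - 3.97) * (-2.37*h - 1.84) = -8.4609*h^5 + 5.0442*h^4 + 3.328*h^3 + 2.22*h^2 + 14.5609*h + 7.3048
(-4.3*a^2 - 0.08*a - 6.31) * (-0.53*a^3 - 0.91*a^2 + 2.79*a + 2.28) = 2.279*a^5 + 3.9554*a^4 - 8.5799*a^3 - 4.2851*a^2 - 17.7873*a - 14.3868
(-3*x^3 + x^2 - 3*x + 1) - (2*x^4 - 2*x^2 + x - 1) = -2*x^4 - 3*x^3 + 3*x^2 - 4*x + 2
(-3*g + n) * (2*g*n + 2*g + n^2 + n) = -6*g^2*n - 6*g^2 - g*n^2 - g*n + n^3 + n^2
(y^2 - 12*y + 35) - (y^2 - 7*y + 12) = 23 - 5*y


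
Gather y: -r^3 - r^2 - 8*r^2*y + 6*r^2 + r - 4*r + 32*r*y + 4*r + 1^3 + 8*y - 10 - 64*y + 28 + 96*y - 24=-r^3 + 5*r^2 + r + y*(-8*r^2 + 32*r + 40) - 5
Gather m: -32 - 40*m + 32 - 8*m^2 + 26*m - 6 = -8*m^2 - 14*m - 6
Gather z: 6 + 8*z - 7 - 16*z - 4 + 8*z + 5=0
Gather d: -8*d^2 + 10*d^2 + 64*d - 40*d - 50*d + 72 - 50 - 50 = 2*d^2 - 26*d - 28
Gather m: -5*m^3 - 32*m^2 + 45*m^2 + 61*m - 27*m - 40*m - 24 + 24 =-5*m^3 + 13*m^2 - 6*m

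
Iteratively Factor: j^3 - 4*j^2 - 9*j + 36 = (j + 3)*(j^2 - 7*j + 12) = (j - 4)*(j + 3)*(j - 3)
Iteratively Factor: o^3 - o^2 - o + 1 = (o - 1)*(o^2 - 1) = (o - 1)^2*(o + 1)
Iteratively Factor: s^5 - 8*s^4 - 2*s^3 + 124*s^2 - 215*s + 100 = (s - 1)*(s^4 - 7*s^3 - 9*s^2 + 115*s - 100) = (s - 5)*(s - 1)*(s^3 - 2*s^2 - 19*s + 20) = (s - 5)^2*(s - 1)*(s^2 + 3*s - 4) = (s - 5)^2*(s - 1)*(s + 4)*(s - 1)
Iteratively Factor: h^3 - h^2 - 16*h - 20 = (h + 2)*(h^2 - 3*h - 10) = (h - 5)*(h + 2)*(h + 2)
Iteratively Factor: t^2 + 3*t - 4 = (t + 4)*(t - 1)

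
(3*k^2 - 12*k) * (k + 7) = 3*k^3 + 9*k^2 - 84*k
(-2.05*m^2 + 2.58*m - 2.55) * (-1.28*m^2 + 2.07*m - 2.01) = 2.624*m^4 - 7.5459*m^3 + 12.7251*m^2 - 10.4643*m + 5.1255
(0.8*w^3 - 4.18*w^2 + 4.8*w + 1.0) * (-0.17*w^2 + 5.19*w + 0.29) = -0.136*w^5 + 4.8626*w^4 - 22.2782*w^3 + 23.5298*w^2 + 6.582*w + 0.29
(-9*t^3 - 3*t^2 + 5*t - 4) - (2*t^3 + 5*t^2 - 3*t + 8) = -11*t^3 - 8*t^2 + 8*t - 12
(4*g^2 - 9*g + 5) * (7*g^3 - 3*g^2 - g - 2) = 28*g^5 - 75*g^4 + 58*g^3 - 14*g^2 + 13*g - 10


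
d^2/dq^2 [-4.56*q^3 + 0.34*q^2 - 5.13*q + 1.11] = 0.68 - 27.36*q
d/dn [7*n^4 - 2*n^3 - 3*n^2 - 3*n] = 28*n^3 - 6*n^2 - 6*n - 3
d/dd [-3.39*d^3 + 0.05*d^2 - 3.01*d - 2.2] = -10.17*d^2 + 0.1*d - 3.01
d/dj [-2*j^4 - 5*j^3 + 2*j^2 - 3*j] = -8*j^3 - 15*j^2 + 4*j - 3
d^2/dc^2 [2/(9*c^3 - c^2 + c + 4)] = 4*((1 - 27*c)*(9*c^3 - c^2 + c + 4) + (27*c^2 - 2*c + 1)^2)/(9*c^3 - c^2 + c + 4)^3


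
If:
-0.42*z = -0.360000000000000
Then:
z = 0.86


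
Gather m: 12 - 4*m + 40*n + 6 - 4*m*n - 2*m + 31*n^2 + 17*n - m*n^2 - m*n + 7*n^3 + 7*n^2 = m*(-n^2 - 5*n - 6) + 7*n^3 + 38*n^2 + 57*n + 18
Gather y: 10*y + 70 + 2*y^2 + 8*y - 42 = 2*y^2 + 18*y + 28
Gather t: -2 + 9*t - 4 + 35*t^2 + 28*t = 35*t^2 + 37*t - 6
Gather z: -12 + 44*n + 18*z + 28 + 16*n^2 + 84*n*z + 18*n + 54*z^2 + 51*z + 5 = 16*n^2 + 62*n + 54*z^2 + z*(84*n + 69) + 21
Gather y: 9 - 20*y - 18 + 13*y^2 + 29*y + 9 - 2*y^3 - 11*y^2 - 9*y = -2*y^3 + 2*y^2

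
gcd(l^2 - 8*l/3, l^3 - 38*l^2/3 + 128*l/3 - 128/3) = l - 8/3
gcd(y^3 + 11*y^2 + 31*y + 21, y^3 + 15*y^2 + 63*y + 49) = y^2 + 8*y + 7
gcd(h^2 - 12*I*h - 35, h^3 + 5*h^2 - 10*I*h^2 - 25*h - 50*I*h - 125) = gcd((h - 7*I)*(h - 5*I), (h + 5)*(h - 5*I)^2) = h - 5*I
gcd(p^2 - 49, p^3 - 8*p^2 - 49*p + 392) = p^2 - 49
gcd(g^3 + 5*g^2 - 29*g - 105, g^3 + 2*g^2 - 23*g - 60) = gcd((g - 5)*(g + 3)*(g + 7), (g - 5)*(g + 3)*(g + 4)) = g^2 - 2*g - 15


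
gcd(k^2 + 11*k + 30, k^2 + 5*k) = k + 5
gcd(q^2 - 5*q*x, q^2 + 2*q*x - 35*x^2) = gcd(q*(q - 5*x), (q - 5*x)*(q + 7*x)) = -q + 5*x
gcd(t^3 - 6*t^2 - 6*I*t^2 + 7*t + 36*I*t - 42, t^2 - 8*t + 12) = t - 6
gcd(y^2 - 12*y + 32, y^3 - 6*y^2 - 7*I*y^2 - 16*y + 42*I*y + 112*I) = y - 8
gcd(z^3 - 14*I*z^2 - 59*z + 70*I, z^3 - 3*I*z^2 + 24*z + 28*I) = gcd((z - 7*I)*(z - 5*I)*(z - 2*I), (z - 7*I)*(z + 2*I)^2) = z - 7*I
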